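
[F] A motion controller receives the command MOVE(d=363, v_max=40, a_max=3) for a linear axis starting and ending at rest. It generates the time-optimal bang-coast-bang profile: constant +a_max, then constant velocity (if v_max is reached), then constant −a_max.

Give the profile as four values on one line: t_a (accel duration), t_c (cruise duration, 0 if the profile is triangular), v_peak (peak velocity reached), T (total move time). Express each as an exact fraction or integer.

t_a=11 t_c=0 v_peak=33 T=22

(v_max)²/a_max = 40²/3 = 1600/3
363 < 1600/3 ⇒ no cruise
v_peak = √(363·3) = √1089 = 33
t_a = 33/3 = 11; t_c = 0
T = 2·11 = 22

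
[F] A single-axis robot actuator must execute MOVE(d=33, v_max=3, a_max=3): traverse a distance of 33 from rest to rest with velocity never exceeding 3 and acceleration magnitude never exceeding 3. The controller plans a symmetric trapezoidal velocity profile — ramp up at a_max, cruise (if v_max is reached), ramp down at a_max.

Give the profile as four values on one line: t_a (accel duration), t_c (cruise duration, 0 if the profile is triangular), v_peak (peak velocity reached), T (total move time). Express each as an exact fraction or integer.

t_a=1 t_c=10 v_peak=3 T=12

(v_max)²/a_max = 3²/3 = 3
33 ≥ 3 → trapezoidal
t_a = 3/3 = 1; v_peak = 3
d_cruise = 33 − 3 = 30; t_c = 30/3 = 10
T = 2·1 + 10 = 12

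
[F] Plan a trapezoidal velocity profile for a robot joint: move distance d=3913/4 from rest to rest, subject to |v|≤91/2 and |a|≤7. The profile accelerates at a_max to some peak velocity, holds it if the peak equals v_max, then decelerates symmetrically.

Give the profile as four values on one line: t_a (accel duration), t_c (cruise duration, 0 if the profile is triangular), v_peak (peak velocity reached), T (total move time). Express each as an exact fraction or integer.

(v_max)²/a_max = (91/2)²/7 = 1183/4
3913/4 ≥ 1183/4 → trapezoidal
t_a = (91/2)/7 = 13/2; v_peak = 91/2
d_cruise = 3913/4 − 1183/4 = 1365/2; t_c = (1365/2)/(91/2) = 15
T = 2·13/2 + 15 = 28

t_a=13/2 t_c=15 v_peak=91/2 T=28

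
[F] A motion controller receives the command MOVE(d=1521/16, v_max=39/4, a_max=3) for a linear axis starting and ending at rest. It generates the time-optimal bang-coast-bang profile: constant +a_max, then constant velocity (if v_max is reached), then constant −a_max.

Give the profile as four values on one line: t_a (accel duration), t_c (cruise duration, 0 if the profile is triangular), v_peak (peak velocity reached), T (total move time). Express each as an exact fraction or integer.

t_a=13/4 t_c=13/2 v_peak=39/4 T=13

(v_max)²/a_max = (39/4)²/3 = 507/16
1521/16 ≥ 507/16 so v_max reached
t_a = (39/4)/3 = 13/4; v_peak = 39/4
d_cruise = 1521/16 − 507/16 = 507/8; t_c = (507/8)/(39/4) = 13/2
T = 2·13/4 + 13/2 = 13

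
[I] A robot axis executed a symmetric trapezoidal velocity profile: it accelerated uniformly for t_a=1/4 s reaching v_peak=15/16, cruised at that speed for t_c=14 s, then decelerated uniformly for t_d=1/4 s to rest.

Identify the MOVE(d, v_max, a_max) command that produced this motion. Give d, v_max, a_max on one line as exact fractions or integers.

a_max = (15/16)/(1/4) = 15/4
d_a = ½·15/16·1/4 = 15/128; d_c = 15/16·14 = 105/8
d = 2·15/128 + 105/8 = 855/64
t_c = 14 > 0 → v_max = v_peak = 15/16

d=855/64 v_max=15/16 a_max=15/4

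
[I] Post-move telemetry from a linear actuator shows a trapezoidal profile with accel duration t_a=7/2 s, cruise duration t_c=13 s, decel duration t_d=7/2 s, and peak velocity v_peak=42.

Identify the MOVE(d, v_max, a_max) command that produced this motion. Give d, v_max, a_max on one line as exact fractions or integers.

d=693 v_max=42 a_max=12

a_max = 42/(7/2) = 12
d_a = ½·42·7/2 = 147/2; d_c = 42·13 = 546
d = 2·147/2 + 546 = 693
t_c = 13 > 0 so v_max = 42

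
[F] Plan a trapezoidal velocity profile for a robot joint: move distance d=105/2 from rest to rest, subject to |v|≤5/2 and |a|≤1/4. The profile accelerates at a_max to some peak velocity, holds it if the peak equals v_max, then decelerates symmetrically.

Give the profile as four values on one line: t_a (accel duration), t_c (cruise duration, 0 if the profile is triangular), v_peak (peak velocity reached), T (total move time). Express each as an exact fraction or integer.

t_a=10 t_c=11 v_peak=5/2 T=31

v_max²/a_max = (5/2)²/(1/4) = 25
105/2 ≥ 25 → trapezoidal
t_a = (5/2)/(1/4) = 10; v_peak = 5/2
d_cruise = 105/2 − 25 = 55/2; t_c = (55/2)/(5/2) = 11
T = 2·10 + 11 = 31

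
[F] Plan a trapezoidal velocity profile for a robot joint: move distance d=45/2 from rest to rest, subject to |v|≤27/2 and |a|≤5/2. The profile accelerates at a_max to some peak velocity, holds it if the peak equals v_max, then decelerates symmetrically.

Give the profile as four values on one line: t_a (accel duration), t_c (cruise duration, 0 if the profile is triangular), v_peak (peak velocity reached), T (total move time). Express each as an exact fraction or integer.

t_a=3 t_c=0 v_peak=15/2 T=6

v_max²/a_max = (27/2)²/(5/2) = 729/10
45/2 < 729/10 → triangular
v_peak = √(45/2·5/2) = √(225/4) = 15/2
t_a = (15/2)/(5/2) = 3; t_c = 0
T = 2·3 = 6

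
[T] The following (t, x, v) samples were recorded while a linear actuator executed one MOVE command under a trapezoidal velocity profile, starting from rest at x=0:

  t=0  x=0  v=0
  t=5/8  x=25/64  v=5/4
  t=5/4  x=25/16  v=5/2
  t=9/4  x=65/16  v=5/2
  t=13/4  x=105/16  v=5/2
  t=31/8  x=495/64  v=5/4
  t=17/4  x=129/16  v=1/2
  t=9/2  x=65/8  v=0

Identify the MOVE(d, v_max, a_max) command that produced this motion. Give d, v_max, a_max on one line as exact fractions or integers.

final state: t=9/2, x=65/8, v=0 → d = 65/8
a_max = (5/4−0)/(5/8−0) = 2
max v = 5/2 over t∈[5/4,13/4] → v_max = 5/2
check: 5/2·(5/4+2) = 65/8 ✓

d=65/8 v_max=5/2 a_max=2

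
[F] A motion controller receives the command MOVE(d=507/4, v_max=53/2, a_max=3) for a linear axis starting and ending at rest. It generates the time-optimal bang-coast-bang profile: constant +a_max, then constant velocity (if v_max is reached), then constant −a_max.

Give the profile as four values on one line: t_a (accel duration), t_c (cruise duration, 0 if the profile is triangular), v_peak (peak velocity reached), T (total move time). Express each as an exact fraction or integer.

t_a=13/2 t_c=0 v_peak=39/2 T=13

vₘ²/aₘ = (53/2)²/3 = 2809/12
507/4 < 2809/12 → triangular
v_peak = √(507/4·3) = √(1521/4) = 39/2
t_a = (39/2)/3 = 13/2; t_c = 0
T = 2·13/2 = 13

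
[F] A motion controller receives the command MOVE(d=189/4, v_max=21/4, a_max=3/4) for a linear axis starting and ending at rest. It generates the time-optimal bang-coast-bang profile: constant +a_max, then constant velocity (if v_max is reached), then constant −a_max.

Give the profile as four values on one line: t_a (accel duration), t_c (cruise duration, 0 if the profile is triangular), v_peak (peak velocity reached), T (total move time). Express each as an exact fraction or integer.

vₘ²/aₘ = (21/4)²/(3/4) = 147/4
189/4 ≥ 147/4 so v_max reached
t_a = (21/4)/(3/4) = 7; v_peak = 21/4
d_cruise = 189/4 − 147/4 = 21/2; t_c = (21/2)/(21/4) = 2
T = 2·7 + 2 = 16

t_a=7 t_c=2 v_peak=21/4 T=16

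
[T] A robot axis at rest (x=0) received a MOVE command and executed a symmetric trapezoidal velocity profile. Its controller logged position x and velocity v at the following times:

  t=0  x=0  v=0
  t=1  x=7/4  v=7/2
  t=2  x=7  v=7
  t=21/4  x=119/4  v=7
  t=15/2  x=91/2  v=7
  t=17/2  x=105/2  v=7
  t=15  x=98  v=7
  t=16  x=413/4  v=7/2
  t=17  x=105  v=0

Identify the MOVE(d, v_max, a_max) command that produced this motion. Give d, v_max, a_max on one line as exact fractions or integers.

final state: t=17, x=105, v=0 → d = 105
a_max = (7/2−0)/(1−0) = 7/2
max v = 7 over t∈[2,15] → v_max = 7
check: 7·(2+13) = 105 ✓

d=105 v_max=7 a_max=7/2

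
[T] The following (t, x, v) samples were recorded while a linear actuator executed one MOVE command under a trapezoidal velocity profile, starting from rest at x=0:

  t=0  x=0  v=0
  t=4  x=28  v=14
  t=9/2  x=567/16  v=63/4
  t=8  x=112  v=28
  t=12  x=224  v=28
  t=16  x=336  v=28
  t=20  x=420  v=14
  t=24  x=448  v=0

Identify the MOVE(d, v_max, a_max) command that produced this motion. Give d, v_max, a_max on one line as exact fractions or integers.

final state: t=24, x=448, v=0 → d = 448
a_max = (14−0)/(4−0) = 7/2
max v = 28 over t∈[8,16] → v_max = 28
check: 28·(8+8) = 448 ✓

d=448 v_max=28 a_max=7/2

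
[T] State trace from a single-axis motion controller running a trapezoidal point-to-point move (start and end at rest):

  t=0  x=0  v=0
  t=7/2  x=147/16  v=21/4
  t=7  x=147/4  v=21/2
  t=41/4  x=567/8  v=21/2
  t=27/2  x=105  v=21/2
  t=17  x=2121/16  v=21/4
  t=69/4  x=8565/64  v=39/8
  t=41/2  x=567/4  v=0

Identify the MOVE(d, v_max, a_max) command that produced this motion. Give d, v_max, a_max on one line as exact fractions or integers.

final state: t=41/2, x=567/4, v=0 → d = 567/4
a_max = (21/4−0)/(7/2−0) = 3/2
max v = 21/2 over t∈[7,27/2] → v_max = 21/2
check: 21/2·(7+13/2) = 567/4 ✓

d=567/4 v_max=21/2 a_max=3/2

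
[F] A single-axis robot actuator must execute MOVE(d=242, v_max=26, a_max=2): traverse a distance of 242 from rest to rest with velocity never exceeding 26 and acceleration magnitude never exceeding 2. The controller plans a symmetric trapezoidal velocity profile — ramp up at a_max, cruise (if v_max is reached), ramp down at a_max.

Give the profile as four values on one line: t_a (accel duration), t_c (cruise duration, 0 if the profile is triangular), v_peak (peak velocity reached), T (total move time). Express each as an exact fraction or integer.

v_max²/a_max = 26²/2 = 338
242 < 338 ⇒ no cruise
v_peak = √(242·2) = √484 = 22
t_a = 22/2 = 11; t_c = 0
T = 2·11 = 22

t_a=11 t_c=0 v_peak=22 T=22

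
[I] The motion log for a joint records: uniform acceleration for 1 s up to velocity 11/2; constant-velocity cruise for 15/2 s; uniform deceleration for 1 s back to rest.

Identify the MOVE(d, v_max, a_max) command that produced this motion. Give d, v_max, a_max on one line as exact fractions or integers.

d=187/4 v_max=11/2 a_max=11/2

a_max = (11/2)/1 = 11/2
d_a = ½·11/2·1 = 11/4; d_c = 11/2·15/2 = 165/4
d = 2·11/4 + 165/4 = 187/4
t_c = 15/2 > 0 ⇒ limit active, v_max = 11/2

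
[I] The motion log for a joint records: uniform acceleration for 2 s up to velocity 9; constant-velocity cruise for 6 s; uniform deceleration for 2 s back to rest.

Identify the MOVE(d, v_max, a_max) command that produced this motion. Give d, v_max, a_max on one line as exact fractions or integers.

a_max = 9/2
d_a = ½·9·2 = 9; d_c = 9·6 = 54
d = 2·9 + 54 = 72
t_c = 6 > 0 ⇒ limit active, v_max = 9

d=72 v_max=9 a_max=9/2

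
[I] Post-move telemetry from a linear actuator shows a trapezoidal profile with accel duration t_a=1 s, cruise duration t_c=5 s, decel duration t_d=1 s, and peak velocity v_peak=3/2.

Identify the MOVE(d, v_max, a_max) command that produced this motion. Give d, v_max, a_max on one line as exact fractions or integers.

d=9 v_max=3/2 a_max=3/2

a_max = (3/2)/1 = 3/2
d_a = ½·3/2·1 = 3/4; d_c = 3/2·5 = 15/2
d = 2·3/4 + 15/2 = 9
t_c = 5 > 0 so v_max = 3/2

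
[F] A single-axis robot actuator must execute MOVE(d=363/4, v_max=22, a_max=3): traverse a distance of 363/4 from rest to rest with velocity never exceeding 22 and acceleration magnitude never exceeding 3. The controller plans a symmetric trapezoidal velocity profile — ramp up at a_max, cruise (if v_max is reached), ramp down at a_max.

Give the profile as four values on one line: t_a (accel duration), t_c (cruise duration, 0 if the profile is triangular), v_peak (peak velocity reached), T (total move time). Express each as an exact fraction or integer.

(v_max)²/a_max = 22²/3 = 484/3
363/4 < 484/3 ⇒ no cruise
v_peak = √(363/4·3) = √(1089/4) = 33/2
t_a = (33/2)/3 = 11/2; t_c = 0
T = 2·11/2 = 11

t_a=11/2 t_c=0 v_peak=33/2 T=11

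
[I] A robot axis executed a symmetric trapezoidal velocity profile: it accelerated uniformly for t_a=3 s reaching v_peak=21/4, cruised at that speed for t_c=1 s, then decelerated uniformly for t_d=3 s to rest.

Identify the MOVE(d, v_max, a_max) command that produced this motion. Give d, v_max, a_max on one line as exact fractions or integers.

d=21 v_max=21/4 a_max=7/4

a_max = (21/4)/3 = 7/4
d_a = ½·21/4·3 = 63/8; d_c = 21/4·1 = 21/4
d = 2·63/8 + 21/4 = 21
t_c = 1 > 0 → v_max = v_peak = 21/4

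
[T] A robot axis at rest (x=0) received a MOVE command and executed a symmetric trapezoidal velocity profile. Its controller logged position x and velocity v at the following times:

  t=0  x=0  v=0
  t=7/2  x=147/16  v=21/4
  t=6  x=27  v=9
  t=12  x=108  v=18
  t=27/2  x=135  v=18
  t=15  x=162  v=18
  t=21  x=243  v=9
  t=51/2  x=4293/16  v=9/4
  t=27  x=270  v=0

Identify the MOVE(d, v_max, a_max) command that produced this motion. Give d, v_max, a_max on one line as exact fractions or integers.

d=270 v_max=18 a_max=3/2

final state: t=27, x=270, v=0 → d = 270
a_max = (21/4−0)/(7/2−0) = 3/2
max v = 18 over t∈[12,15] → v_max = 18
check: 18·(12+3) = 270 ✓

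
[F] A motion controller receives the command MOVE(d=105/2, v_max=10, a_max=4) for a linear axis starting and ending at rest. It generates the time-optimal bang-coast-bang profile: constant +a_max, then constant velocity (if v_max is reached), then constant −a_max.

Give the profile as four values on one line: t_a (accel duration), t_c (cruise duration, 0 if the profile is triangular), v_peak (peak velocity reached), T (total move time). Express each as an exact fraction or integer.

t_a=5/2 t_c=11/4 v_peak=10 T=31/4

v_max²/a_max = 10²/4 = 25
105/2 ≥ 25 so v_max reached
t_a = 10/4 = 5/2; v_peak = 10
d_cruise = 105/2 − 25 = 55/2; t_c = (55/2)/10 = 11/4
T = 2·5/2 + 11/4 = 31/4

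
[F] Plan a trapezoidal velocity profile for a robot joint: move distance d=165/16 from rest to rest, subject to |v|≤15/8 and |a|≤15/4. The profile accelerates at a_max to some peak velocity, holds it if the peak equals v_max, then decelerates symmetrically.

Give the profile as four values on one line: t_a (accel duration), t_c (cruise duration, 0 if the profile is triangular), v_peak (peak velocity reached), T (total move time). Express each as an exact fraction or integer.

t_a=1/2 t_c=5 v_peak=15/8 T=6

v_max²/a_max = (15/8)²/(15/4) = 15/16
165/16 ≥ 15/16 → trapezoidal
t_a = (15/8)/(15/4) = 1/2; v_peak = 15/8
d_cruise = 165/16 − 15/16 = 75/8; t_c = (75/8)/(15/8) = 5
T = 2·1/2 + 5 = 6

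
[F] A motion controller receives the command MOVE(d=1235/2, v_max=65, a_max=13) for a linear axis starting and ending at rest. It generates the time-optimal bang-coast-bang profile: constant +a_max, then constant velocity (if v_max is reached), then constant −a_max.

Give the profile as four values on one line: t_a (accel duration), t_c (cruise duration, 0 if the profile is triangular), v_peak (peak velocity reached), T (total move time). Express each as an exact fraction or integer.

v_max²/a_max = 65²/13 = 325
1235/2 ≥ 325 so v_max reached
t_a = 65/13 = 5; v_peak = 65
d_cruise = 1235/2 − 325 = 585/2; t_c = (585/2)/65 = 9/2
T = 2·5 + 9/2 = 29/2

t_a=5 t_c=9/2 v_peak=65 T=29/2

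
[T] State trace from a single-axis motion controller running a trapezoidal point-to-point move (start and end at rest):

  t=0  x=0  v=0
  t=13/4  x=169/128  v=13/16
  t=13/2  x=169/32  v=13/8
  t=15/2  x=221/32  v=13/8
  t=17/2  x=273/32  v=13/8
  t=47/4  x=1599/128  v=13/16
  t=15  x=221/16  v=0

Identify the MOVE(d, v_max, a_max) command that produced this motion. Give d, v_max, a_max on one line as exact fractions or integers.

final state: t=15, x=221/16, v=0 → d = 221/16
a_max = (13/16−0)/(13/4−0) = 1/4
max v = 13/8 over t∈[13/2,17/2] → v_max = 13/8
check: 13/8·(13/2+2) = 221/16 ✓

d=221/16 v_max=13/8 a_max=1/4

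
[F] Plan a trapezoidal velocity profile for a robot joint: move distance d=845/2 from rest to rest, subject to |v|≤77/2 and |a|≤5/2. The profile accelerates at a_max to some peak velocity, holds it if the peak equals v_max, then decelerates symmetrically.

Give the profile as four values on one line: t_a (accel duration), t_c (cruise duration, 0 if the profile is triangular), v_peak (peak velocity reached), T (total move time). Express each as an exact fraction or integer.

vₘ²/aₘ = (77/2)²/(5/2) = 5929/10
845/2 < 5929/10 so t_c = 0
v_peak = √(845/2·5/2) = √(4225/4) = 65/2
t_a = (65/2)/(5/2) = 13; t_c = 0
T = 2·13 = 26

t_a=13 t_c=0 v_peak=65/2 T=26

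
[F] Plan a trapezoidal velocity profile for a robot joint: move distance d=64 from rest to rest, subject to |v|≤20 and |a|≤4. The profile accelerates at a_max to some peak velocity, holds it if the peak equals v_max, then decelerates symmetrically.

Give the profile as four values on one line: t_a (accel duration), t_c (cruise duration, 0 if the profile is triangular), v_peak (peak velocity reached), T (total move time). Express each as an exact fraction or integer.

t_a=4 t_c=0 v_peak=16 T=8

(v_max)²/a_max = 20²/4 = 100
64 < 100 ⇒ no cruise
v_peak = √(64·4) = √256 = 16
t_a = 16/4 = 4; t_c = 0
T = 2·4 = 8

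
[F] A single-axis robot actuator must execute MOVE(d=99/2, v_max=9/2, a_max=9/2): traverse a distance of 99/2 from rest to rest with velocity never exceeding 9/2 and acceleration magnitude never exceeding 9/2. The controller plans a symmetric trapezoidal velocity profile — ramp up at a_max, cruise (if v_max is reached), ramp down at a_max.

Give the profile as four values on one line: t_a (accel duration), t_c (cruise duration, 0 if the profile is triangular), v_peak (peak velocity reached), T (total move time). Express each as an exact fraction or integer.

(v_max)²/a_max = (9/2)²/(9/2) = 9/2
99/2 ≥ 9/2 → trapezoidal
t_a = (9/2)/(9/2) = 1; v_peak = 9/2
d_cruise = 99/2 − 9/2 = 45; t_c = 45/(9/2) = 10
T = 2·1 + 10 = 12

t_a=1 t_c=10 v_peak=9/2 T=12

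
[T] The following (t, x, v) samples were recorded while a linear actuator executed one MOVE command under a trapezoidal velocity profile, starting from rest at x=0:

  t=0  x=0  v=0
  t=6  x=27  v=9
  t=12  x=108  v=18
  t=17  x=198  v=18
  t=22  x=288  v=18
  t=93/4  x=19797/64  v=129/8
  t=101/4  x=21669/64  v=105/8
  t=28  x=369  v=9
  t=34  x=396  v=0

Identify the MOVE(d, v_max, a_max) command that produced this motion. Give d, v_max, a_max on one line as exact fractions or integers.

d=396 v_max=18 a_max=3/2

final state: t=34, x=396, v=0 → d = 396
a_max = (9−0)/(6−0) = 3/2
max v = 18 over t∈[12,22] → v_max = 18
check: 18·(12+10) = 396 ✓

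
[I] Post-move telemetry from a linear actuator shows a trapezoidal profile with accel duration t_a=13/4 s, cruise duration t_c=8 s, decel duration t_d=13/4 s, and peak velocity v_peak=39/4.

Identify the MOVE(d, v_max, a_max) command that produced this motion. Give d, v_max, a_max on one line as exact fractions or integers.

a_max = (39/4)/(13/4) = 3
d_a = ½·39/4·13/4 = 507/32; d_c = 39/4·8 = 78
d = 2·507/32 + 78 = 1755/16
t_c = 8 > 0 ⇒ limit active, v_max = 39/4

d=1755/16 v_max=39/4 a_max=3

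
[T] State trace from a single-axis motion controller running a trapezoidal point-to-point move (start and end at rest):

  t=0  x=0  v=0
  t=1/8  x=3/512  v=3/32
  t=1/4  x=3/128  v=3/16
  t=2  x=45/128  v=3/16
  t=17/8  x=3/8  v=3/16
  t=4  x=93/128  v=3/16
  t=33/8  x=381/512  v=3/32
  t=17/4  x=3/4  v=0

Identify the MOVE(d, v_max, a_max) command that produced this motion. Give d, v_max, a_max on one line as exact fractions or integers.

final state: t=17/4, x=3/4, v=0 → d = 3/4
a_max = (3/32−0)/(1/8−0) = 3/4
max v = 3/16 over t∈[1/4,4] → v_max = 3/16
check: 3/16·(1/4+15/4) = 3/4 ✓

d=3/4 v_max=3/16 a_max=3/4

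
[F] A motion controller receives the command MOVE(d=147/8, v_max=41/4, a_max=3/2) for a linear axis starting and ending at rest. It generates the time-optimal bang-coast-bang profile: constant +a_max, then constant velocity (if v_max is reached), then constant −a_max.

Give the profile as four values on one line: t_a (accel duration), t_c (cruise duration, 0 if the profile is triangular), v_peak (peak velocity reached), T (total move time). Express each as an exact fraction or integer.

vₘ²/aₘ = (41/4)²/(3/2) = 1681/24
147/8 < 1681/24 → triangular
v_peak = √(147/8·3/2) = √(441/16) = 21/4
t_a = (21/4)/(3/2) = 7/2; t_c = 0
T = 2·7/2 = 7

t_a=7/2 t_c=0 v_peak=21/4 T=7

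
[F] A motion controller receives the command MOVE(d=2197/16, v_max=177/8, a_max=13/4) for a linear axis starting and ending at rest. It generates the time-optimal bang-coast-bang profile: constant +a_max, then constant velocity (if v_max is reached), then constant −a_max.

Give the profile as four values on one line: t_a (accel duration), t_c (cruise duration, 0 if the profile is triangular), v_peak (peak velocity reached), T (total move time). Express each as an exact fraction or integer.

t_a=13/2 t_c=0 v_peak=169/8 T=13

vₘ²/aₘ = (177/8)²/(13/4) = 31329/208
2197/16 < 31329/208 ⇒ no cruise
v_peak = √(2197/16·13/4) = √(28561/64) = 169/8
t_a = (169/8)/(13/4) = 13/2; t_c = 0
T = 2·13/2 = 13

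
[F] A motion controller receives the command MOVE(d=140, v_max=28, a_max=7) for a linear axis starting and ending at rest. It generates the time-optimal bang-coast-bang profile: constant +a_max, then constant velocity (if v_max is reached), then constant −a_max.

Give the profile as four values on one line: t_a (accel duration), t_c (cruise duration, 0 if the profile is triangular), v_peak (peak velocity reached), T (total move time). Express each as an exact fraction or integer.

t_a=4 t_c=1 v_peak=28 T=9

v_max²/a_max = 28²/7 = 112
140 ≥ 112 ⇒ cruise phase
t_a = 28/7 = 4; v_peak = 28
d_cruise = 140 − 112 = 28; t_c = 28/28 = 1
T = 2·4 + 1 = 9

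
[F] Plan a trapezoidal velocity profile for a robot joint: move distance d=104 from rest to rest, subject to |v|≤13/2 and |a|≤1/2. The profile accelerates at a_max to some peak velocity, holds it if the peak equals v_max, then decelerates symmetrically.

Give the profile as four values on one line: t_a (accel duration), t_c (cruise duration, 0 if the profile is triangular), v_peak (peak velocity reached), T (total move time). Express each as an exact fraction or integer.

t_a=13 t_c=3 v_peak=13/2 T=29

(v_max)²/a_max = (13/2)²/(1/2) = 169/2
104 ≥ 169/2 so v_max reached
t_a = (13/2)/(1/2) = 13; v_peak = 13/2
d_cruise = 104 − 169/2 = 39/2; t_c = (39/2)/(13/2) = 3
T = 2·13 + 3 = 29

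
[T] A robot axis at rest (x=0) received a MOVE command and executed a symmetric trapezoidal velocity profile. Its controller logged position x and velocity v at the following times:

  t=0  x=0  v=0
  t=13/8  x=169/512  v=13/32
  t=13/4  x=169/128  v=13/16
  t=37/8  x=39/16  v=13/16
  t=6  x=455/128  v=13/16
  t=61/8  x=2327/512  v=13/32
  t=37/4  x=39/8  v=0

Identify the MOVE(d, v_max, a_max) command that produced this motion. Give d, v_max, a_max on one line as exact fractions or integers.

final state: t=37/4, x=39/8, v=0 → d = 39/8
a_max = (13/32−0)/(13/8−0) = 1/4
max v = 13/16 over t∈[13/4,6] → v_max = 13/16
check: 13/16·(13/4+11/4) = 39/8 ✓

d=39/8 v_max=13/16 a_max=1/4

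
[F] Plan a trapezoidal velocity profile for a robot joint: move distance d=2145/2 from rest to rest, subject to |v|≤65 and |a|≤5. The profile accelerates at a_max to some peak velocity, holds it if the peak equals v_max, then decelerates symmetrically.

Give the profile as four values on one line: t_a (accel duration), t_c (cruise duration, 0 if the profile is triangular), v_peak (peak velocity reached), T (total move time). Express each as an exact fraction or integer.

v_max²/a_max = 65²/5 = 845
2145/2 ≥ 845 so v_max reached
t_a = 65/5 = 13; v_peak = 65
d_cruise = 2145/2 − 845 = 455/2; t_c = (455/2)/65 = 7/2
T = 2·13 + 7/2 = 59/2

t_a=13 t_c=7/2 v_peak=65 T=59/2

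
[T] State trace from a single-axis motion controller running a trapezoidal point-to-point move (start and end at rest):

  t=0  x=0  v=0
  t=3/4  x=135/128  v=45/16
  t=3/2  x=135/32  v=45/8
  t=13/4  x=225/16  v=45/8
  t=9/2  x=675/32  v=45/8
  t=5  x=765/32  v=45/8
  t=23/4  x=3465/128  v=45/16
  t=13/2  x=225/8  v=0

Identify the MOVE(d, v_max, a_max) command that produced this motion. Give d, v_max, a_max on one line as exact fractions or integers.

final state: t=13/2, x=225/8, v=0 → d = 225/8
a_max = (45/16−0)/(3/4−0) = 15/4
max v = 45/8 over t∈[3/2,5] → v_max = 45/8
check: 45/8·(3/2+7/2) = 225/8 ✓

d=225/8 v_max=45/8 a_max=15/4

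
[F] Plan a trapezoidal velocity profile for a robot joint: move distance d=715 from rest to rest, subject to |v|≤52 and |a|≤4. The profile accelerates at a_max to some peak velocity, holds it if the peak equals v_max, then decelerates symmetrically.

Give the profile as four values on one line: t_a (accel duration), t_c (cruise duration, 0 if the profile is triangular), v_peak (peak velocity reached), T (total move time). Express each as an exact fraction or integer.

t_a=13 t_c=3/4 v_peak=52 T=107/4

v_max²/a_max = 52²/4 = 676
715 ≥ 676 → trapezoidal
t_a = 52/4 = 13; v_peak = 52
d_cruise = 715 − 676 = 39; t_c = 39/52 = 3/4
T = 2·13 + 3/4 = 107/4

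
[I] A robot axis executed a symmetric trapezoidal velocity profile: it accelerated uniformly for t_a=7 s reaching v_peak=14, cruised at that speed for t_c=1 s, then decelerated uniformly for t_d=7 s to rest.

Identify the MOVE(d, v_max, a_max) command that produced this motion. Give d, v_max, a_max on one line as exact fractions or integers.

d=112 v_max=14 a_max=2

a_max = 14/7 = 2
d_a = ½·14·7 = 49; d_c = 14·1 = 14
d = 2·49 + 14 = 112
t_c = 1 > 0 ⇒ limit active, v_max = 14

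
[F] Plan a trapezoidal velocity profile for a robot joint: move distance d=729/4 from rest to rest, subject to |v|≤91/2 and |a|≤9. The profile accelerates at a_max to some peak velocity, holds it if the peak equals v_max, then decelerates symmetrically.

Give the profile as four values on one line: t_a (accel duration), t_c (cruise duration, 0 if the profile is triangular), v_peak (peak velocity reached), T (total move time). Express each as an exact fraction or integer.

v_max²/a_max = (91/2)²/9 = 8281/36
729/4 < 8281/36 so t_c = 0
v_peak = √(729/4·9) = √(6561/4) = 81/2
t_a = (81/2)/9 = 9/2; t_c = 0
T = 2·9/2 = 9

t_a=9/2 t_c=0 v_peak=81/2 T=9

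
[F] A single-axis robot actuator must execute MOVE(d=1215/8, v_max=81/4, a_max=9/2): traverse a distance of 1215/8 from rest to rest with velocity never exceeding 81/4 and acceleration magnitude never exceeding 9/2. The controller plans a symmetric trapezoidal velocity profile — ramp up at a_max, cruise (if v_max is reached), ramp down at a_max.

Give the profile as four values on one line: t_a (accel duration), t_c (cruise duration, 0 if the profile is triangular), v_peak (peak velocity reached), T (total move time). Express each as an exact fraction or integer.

v_max²/a_max = (81/4)²/(9/2) = 729/8
1215/8 ≥ 729/8 so v_max reached
t_a = (81/4)/(9/2) = 9/2; v_peak = 81/4
d_cruise = 1215/8 − 729/8 = 243/4; t_c = (243/4)/(81/4) = 3
T = 2·9/2 + 3 = 12

t_a=9/2 t_c=3 v_peak=81/4 T=12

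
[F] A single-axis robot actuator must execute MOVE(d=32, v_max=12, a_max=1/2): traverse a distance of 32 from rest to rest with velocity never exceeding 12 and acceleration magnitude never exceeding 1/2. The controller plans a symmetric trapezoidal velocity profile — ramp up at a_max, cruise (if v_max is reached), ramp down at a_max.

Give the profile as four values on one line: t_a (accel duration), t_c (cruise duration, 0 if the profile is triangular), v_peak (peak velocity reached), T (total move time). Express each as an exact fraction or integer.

t_a=8 t_c=0 v_peak=4 T=16

v_max²/a_max = 12²/(1/2) = 288
32 < 288 → triangular
v_peak = √(32·1/2) = √16 = 4
t_a = 4/(1/2) = 8; t_c = 0
T = 2·8 = 16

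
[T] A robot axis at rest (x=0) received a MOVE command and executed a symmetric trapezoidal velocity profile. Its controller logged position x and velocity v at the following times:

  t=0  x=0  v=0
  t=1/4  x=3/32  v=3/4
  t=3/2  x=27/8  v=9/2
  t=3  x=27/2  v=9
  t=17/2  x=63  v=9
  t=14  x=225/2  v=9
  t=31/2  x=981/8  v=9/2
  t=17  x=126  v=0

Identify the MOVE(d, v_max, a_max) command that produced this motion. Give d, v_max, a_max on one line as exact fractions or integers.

d=126 v_max=9 a_max=3

final state: t=17, x=126, v=0 → d = 126
a_max = (3/4−0)/(1/4−0) = 3
max v = 9 over t∈[3,14] → v_max = 9
check: 9·(3+11) = 126 ✓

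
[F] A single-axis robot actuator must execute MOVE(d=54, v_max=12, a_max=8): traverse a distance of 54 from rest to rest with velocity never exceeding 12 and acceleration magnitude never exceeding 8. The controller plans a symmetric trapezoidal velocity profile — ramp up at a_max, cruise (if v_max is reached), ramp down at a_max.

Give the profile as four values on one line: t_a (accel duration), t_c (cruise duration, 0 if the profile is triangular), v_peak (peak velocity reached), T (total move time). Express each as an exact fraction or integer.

v_max²/a_max = 12²/8 = 18
54 ≥ 18 so v_max reached
t_a = 12/8 = 3/2; v_peak = 12
d_cruise = 54 − 18 = 36; t_c = 36/12 = 3
T = 2·3/2 + 3 = 6

t_a=3/2 t_c=3 v_peak=12 T=6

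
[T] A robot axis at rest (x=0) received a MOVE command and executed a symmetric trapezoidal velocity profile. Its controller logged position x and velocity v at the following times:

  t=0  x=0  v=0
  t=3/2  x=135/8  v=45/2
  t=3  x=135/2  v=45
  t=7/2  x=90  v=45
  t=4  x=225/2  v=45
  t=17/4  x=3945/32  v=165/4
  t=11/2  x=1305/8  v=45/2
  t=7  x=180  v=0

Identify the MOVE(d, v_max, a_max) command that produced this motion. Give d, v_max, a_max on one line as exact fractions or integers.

final state: t=7, x=180, v=0 → d = 180
a_max = (45/2−0)/(3/2−0) = 15
max v = 45 over t∈[3,4] → v_max = 45
check: 45·(3+1) = 180 ✓

d=180 v_max=45 a_max=15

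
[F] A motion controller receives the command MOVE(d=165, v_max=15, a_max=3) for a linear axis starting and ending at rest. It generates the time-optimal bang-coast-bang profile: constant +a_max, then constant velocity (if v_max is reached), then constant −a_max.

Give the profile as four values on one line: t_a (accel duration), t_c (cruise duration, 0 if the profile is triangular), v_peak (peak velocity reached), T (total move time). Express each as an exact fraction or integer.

t_a=5 t_c=6 v_peak=15 T=16

(v_max)²/a_max = 15²/3 = 75
165 ≥ 75 so v_max reached
t_a = 15/3 = 5; v_peak = 15
d_cruise = 165 − 75 = 90; t_c = 90/15 = 6
T = 2·5 + 6 = 16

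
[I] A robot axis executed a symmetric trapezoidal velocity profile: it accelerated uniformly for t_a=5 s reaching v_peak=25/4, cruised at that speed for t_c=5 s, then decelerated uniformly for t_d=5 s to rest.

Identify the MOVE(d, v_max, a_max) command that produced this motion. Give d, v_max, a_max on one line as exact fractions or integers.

a_max = (25/4)/5 = 5/4
d_a = ½·25/4·5 = 125/8; d_c = 25/4·5 = 125/4
d = 2·125/8 + 125/4 = 125/2
t_c = 5 > 0 ⇒ limit active, v_max = 25/4

d=125/2 v_max=25/4 a_max=5/4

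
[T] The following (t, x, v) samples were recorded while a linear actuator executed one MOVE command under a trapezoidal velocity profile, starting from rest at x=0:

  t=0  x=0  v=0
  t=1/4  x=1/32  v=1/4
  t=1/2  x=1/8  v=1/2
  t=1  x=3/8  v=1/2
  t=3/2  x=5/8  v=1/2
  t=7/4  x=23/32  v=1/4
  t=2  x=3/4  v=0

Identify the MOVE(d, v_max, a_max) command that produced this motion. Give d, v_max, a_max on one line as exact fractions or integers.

final state: t=2, x=3/4, v=0 → d = 3/4
a_max = (1/4−0)/(1/4−0) = 1
max v = 1/2 over t∈[1/2,3/2] → v_max = 1/2
check: 1/2·(1/2+1) = 3/4 ✓

d=3/4 v_max=1/2 a_max=1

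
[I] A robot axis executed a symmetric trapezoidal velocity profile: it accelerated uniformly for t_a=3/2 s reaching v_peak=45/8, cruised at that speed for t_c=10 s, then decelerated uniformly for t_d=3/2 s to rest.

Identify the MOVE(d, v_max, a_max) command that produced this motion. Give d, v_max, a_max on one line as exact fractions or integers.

d=1035/16 v_max=45/8 a_max=15/4

a_max = (45/8)/(3/2) = 15/4
d_a = ½·45/8·3/2 = 135/32; d_c = 45/8·10 = 225/4
d = 2·135/32 + 225/4 = 1035/16
t_c = 10 > 0 ⇒ limit active, v_max = 45/8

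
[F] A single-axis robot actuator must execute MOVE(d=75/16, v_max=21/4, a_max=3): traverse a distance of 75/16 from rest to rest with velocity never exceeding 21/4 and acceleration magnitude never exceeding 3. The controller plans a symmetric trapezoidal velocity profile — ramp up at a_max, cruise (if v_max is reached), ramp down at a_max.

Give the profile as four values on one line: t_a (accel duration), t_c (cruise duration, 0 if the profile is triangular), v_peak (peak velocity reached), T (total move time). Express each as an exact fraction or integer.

t_a=5/4 t_c=0 v_peak=15/4 T=5/2

vₘ²/aₘ = (21/4)²/3 = 147/16
75/16 < 147/16 ⇒ no cruise
v_peak = √(75/16·3) = √(225/16) = 15/4
t_a = (15/4)/3 = 5/4; t_c = 0
T = 2·5/4 = 5/2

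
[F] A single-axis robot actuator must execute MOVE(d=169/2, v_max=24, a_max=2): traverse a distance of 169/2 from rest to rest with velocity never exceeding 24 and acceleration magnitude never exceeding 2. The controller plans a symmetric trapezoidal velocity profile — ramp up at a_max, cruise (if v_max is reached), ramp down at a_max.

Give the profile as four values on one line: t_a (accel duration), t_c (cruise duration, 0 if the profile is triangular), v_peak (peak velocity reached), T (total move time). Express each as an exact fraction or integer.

v_max²/a_max = 24²/2 = 288
169/2 < 288 ⇒ no cruise
v_peak = √(169/2·2) = √169 = 13
t_a = 13/2; t_c = 0
T = 2·13/2 = 13

t_a=13/2 t_c=0 v_peak=13 T=13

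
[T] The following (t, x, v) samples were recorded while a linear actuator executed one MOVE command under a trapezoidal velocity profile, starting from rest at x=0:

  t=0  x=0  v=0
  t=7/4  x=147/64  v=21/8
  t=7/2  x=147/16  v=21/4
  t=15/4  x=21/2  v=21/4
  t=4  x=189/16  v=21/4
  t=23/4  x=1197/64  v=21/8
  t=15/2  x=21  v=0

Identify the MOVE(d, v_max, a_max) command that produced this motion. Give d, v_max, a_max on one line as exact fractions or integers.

d=21 v_max=21/4 a_max=3/2

final state: t=15/2, x=21, v=0 → d = 21
a_max = (21/8−0)/(7/4−0) = 3/2
max v = 21/4 over t∈[7/2,4] → v_max = 21/4
check: 21/4·(7/2+1/2) = 21 ✓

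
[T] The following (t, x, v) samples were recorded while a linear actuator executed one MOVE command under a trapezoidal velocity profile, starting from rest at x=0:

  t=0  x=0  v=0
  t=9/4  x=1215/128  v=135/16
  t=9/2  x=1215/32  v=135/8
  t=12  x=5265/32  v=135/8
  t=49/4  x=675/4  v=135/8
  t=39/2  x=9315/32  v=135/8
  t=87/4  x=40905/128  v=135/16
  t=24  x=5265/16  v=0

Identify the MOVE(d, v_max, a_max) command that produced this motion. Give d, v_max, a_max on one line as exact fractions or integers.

d=5265/16 v_max=135/8 a_max=15/4

final state: t=24, x=5265/16, v=0 → d = 5265/16
a_max = (135/16−0)/(9/4−0) = 15/4
max v = 135/8 over t∈[9/2,39/2] → v_max = 135/8
check: 135/8·(9/2+15) = 5265/16 ✓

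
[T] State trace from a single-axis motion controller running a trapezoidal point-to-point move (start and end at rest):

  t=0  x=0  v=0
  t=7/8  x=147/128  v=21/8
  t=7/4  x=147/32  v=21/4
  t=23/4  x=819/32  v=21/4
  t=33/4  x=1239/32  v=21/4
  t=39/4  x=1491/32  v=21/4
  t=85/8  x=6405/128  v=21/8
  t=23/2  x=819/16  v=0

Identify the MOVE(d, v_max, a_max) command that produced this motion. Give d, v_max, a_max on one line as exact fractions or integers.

d=819/16 v_max=21/4 a_max=3

final state: t=23/2, x=819/16, v=0 → d = 819/16
a_max = (21/8−0)/(7/8−0) = 3
max v = 21/4 over t∈[7/4,39/4] → v_max = 21/4
check: 21/4·(7/4+8) = 819/16 ✓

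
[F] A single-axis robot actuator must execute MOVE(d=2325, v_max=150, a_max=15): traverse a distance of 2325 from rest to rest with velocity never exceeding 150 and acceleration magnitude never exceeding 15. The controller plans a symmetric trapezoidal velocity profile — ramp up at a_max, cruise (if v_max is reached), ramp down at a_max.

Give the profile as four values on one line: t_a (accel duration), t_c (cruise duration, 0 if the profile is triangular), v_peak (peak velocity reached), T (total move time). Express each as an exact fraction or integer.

v_max²/a_max = 150²/15 = 1500
2325 ≥ 1500 ⇒ cruise phase
t_a = 150/15 = 10; v_peak = 150
d_cruise = 2325 − 1500 = 825; t_c = 825/150 = 11/2
T = 2·10 + 11/2 = 51/2

t_a=10 t_c=11/2 v_peak=150 T=51/2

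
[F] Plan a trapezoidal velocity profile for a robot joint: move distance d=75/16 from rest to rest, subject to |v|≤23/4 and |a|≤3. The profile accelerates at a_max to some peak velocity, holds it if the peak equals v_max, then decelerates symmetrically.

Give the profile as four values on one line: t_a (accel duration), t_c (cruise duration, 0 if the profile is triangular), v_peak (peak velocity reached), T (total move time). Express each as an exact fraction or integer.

(v_max)²/a_max = (23/4)²/3 = 529/48
75/16 < 529/48 ⇒ no cruise
v_peak = √(75/16·3) = √(225/16) = 15/4
t_a = (15/4)/3 = 5/4; t_c = 0
T = 2·5/4 = 5/2

t_a=5/4 t_c=0 v_peak=15/4 T=5/2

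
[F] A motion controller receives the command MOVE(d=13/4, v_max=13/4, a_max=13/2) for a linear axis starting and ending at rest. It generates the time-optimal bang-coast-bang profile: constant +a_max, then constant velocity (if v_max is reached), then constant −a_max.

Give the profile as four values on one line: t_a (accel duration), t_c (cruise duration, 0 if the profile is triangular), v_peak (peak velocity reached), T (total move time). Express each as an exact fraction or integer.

v_max²/a_max = (13/4)²/(13/2) = 13/8
13/4 ≥ 13/8 ⇒ cruise phase
t_a = (13/4)/(13/2) = 1/2; v_peak = 13/4
d_cruise = 13/4 − 13/8 = 13/8; t_c = (13/8)/(13/4) = 1/2
T = 2·1/2 + 1/2 = 3/2

t_a=1/2 t_c=1/2 v_peak=13/4 T=3/2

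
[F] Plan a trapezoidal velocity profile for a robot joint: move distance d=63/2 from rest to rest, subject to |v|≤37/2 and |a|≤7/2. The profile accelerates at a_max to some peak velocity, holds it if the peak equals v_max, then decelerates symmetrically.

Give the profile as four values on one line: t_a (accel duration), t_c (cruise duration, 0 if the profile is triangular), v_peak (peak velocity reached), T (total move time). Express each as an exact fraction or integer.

t_a=3 t_c=0 v_peak=21/2 T=6

v_max²/a_max = (37/2)²/(7/2) = 1369/14
63/2 < 1369/14 ⇒ no cruise
v_peak = √(63/2·7/2) = √(441/4) = 21/2
t_a = (21/2)/(7/2) = 3; t_c = 0
T = 2·3 = 6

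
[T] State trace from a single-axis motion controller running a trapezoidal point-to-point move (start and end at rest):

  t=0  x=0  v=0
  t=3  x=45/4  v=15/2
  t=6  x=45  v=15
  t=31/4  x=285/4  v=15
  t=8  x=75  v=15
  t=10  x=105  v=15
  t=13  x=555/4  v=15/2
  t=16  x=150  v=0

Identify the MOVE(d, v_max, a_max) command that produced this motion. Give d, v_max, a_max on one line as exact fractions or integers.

d=150 v_max=15 a_max=5/2

final state: t=16, x=150, v=0 → d = 150
a_max = (15/2−0)/(3−0) = 5/2
max v = 15 over t∈[6,10] → v_max = 15
check: 15·(6+4) = 150 ✓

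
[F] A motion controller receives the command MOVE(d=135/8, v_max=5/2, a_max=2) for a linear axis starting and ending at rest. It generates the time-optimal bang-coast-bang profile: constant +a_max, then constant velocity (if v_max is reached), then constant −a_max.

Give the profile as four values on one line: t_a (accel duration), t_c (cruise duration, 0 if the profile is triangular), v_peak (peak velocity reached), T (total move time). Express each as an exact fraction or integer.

t_a=5/4 t_c=11/2 v_peak=5/2 T=8

vₘ²/aₘ = (5/2)²/2 = 25/8
135/8 ≥ 25/8 ⇒ cruise phase
t_a = (5/2)/2 = 5/4; v_peak = 5/2
d_cruise = 135/8 − 25/8 = 55/4; t_c = (55/4)/(5/2) = 11/2
T = 2·5/4 + 11/2 = 8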